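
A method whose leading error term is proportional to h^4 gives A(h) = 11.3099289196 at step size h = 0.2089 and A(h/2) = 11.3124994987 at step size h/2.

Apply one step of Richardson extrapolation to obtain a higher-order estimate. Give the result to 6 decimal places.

11.312671

The method has order 4: 2^4 = 16.
Numerator 16*A(h/2) − A(h) = 16*11.3124994987 − 11.3099289196 = 169.6900630596
Divide by 2^4 − 1 = 15.
Extrapolated: 169.6900630596 / 15 = 11.3126708706
Correction |R − A(h/2)| = 1.714e-04; gap |A(h/2) − A(h)| = 2.571e-03.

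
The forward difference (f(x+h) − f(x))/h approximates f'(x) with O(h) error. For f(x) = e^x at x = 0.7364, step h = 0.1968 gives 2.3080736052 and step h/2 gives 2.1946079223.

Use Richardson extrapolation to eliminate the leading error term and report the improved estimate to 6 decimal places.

2.081142

The method has order 1: 2^1 = 2.
2·2.1946079223 = 4.3892158446; subtract 2.3080736052 → 2.0811422394
Divide by 2^1 − 1 = 1.
So the Richardson estimate is 2.0811422394.
Gap between inputs: 1.135e-01; correction applied: −0.1134656829.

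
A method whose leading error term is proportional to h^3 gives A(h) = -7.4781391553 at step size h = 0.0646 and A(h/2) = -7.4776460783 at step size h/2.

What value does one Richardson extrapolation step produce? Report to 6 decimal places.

r = 3: numerator weight 8, denominator 7.
8·(-7.4776460783) − (-7.4781391553) = -52.3430294711
Denominator 8 − 1 = 7.
(8·(-7.4776460783) − (-7.4781391553))/(8 − 1) = -7.4775756387
Correction |R − A(h/2)| = 7.044e-05; gap |A(h/2) − A(h)| = 4.931e-04.

-7.477576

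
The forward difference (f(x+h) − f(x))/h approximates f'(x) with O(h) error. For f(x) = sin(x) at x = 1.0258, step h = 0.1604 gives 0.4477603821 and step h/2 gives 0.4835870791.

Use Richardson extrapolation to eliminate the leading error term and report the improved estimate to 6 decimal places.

0.519414

r = 1, so 2^r = 2.
2·0.4835870791 = 0.9671741582; 0.9671741582 − 0.4477603821 = 0.5194137761
Denominator 2 − 1 = 1.
Extrapolated: 0.5194137761 / 1 = 0.5194137761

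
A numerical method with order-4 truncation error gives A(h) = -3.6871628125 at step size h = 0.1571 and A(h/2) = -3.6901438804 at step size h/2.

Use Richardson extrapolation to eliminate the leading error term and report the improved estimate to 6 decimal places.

-3.690343

Method order is 4; weight 2^4 = 16.
Numerator 16·A(h/2) − A(h) = 16·(-3.6901438804) − (-3.6871628125) = -55.3551392739
Divide by 2^4 − 1 = 15.
(-55.3551392739) ÷ 15 = -3.6903426183
Shift from A(h/2): −0.0001987379.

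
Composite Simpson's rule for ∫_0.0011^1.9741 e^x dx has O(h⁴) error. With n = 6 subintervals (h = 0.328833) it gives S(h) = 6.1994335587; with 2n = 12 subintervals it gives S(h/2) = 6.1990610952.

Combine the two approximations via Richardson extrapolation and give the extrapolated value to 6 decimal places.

6.199036

Error is O(h^4); halving h shrinks it by 2^4 = 16.
2^4 × A(h/2) = 99.1849775232; minus A(h) gives 92.9855439645.
92.9855439645 ÷ 15 = 6.1990362643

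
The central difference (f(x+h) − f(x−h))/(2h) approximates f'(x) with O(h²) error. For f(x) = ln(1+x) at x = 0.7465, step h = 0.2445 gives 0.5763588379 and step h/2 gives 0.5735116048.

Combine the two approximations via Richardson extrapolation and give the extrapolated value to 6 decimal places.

r = 2, so 2^r = 4.
4*0.5735116048 = 2.2940464192; 2.2940464192 − 0.5763588379 = 1.7176875813
Divide by 2^2 − 1 = 3.
(4*0.5735116048 − 0.5763588379)/(4 − 1) = 0.5725625271
Shift from A(h/2): −0.0009490777.

0.572563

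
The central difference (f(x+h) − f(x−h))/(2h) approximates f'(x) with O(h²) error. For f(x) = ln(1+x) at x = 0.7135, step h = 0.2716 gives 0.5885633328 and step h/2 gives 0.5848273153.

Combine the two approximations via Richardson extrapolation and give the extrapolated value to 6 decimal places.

With r = 2 the leading error scales as h^2, so the weight is 2^2 = 4.
4·0.5848273153 = 2.3393092612; subtract 0.5885633328 → 1.7507459284
Denominator 4 − 1 = 3.
R = 1.7507459284/3 = 0.5835819761

0.583582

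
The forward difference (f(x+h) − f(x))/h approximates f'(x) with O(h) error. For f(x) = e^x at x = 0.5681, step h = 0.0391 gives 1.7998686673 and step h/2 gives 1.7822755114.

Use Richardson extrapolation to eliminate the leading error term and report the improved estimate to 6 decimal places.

Method order is 1; weight 2^1 = 2.
Numerator 2·A(h/2) − A(h) = 2·1.7822755114 − 1.7998686673 = 1.7646823555
(2·1.7822755114 − 1.7998686673)/(2 − 1) = 1.7646823555

1.764682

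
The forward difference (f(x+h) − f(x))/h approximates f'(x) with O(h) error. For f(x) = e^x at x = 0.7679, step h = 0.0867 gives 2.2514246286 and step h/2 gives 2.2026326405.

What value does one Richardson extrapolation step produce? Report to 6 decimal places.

Error is O(h^1); halving h shrinks it by 2^1 = 2.
2^1·A(h/2) = 4.4052652810; minus A(h) gives 2.1538406524.
2.1538406524 ÷ 1 = 2.1538406524
Shift from A(h/2): −0.0487919881.

2.153841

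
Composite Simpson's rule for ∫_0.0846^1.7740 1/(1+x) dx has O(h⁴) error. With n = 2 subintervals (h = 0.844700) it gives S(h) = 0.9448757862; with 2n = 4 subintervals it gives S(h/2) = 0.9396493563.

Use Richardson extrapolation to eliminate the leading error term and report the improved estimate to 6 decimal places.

0.939301

The method has order 4: 2^4 = 16.
16*0.9396493563 − 0.9448757862 = 14.0895139146
(16*0.9396493563 − 0.9448757862)/(16 − 1) = 0.9393009276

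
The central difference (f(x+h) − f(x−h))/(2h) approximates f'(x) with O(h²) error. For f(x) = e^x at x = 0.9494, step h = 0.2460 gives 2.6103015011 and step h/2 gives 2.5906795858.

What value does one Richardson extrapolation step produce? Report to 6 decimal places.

r = 2: numerator weight 4, denominator 3.
Top: 4(2.5906795858) − (2.6103015011) = 7.7524168421
R = 7.7524168421/3 = 2.5841389474
Correction |R − A(h/2)| = 6.541e-03; gap |A(h/2) − A(h)| = 1.962e-02.

2.584139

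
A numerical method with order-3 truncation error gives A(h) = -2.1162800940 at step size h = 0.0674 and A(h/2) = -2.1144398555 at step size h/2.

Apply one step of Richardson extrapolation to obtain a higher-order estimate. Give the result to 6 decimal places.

-2.114177

r = 3: numerator weight 8, denominator 7.
Numerator 8*A(h/2) − A(h) = 8*(-2.1144398555) − (-2.1162800940) = -14.7992387500
(-14.7992387500) ÷ 7 = -2.1141769643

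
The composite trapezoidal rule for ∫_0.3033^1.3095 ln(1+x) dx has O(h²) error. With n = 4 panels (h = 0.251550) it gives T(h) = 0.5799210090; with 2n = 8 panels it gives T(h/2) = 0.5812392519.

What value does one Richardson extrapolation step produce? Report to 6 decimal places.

Error is O(h^2); halving h shrinks it by 2^2 = 4.
4*0.5812392519 = 2.3249570076; subtract 0.5799210090 → 1.7450359986
Denominator 4 − 1 = 3.
(4*0.5812392519 − 0.5799210090)/(4 − 1) = 0.5816786662
Gap between inputs: 1.318e-03; correction applied: +0.0004394143.

0.581679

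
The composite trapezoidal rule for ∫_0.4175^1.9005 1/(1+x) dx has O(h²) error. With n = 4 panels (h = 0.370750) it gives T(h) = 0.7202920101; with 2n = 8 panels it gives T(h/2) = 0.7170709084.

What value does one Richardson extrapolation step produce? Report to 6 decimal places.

0.715997

Leading term ∝ h^2; use weight 4 = 2^2.
4*0.7170709084 = 2.8682836336; subtract 0.7202920101 → 2.1479916235
Divide by 2^2 − 1 = 3.
Extrapolated: 2.1479916235 / 3 = 0.7159972078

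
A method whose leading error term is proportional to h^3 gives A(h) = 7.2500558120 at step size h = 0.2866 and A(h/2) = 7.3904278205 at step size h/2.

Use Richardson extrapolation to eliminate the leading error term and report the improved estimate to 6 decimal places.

7.410481

Order 3 gives 2^r = 8 and 2^r − 1 = 7.
2^3*A(h/2) = 59.1234225640; minus A(h) gives 51.8733667520.
R = 51.8733667520/7 = 7.4104809646
Gap between inputs: 1.404e-01; correction applied: +0.0200531441.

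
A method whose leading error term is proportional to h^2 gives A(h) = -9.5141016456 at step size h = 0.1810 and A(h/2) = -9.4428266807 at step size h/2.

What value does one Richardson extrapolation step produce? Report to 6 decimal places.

-9.419068

Leading term ∝ h^2; use weight 4 = 2^2.
Weighted: (-37.7713067228) − (-9.5141016456) = -28.2572050772
Extrapolated: (-28.2572050772) / 3 = -9.4190683591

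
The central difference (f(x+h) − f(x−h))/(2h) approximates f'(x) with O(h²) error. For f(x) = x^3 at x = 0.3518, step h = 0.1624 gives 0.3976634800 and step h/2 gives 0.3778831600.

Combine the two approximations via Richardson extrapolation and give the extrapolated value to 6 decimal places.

Method order is 2; weight 2^2 = 4.
Top: 4(0.3778831600) − (0.3976634800) = 1.1138691600
Denominator 4 − 1 = 3.
Extrapolated: 1.1138691600 / 3 = 0.3712897200

0.371290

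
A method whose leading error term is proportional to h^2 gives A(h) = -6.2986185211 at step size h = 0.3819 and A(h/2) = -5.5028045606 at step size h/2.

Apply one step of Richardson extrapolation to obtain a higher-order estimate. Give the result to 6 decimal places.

Order 2 gives 2^r = 4 and 2^r − 1 = 3.
Top: 4(-5.5028045606) − (-6.2986185211) = -15.7125997213
Extrapolated: (-15.7125997213) / 3 = -5.2375332404

-5.237533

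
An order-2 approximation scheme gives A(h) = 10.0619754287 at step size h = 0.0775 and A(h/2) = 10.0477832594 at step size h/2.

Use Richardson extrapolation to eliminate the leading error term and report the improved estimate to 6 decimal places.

Error is O(h^2); halving h shrinks it by 2^2 = 4.
2^2·A(h/2) = 40.1911330376; minus A(h) gives 30.1291576089.
(4·10.0477832594 − 10.0619754287)/(4 − 1) = 10.0430525363
Shift from A(h/2): −0.0047307231.

10.043053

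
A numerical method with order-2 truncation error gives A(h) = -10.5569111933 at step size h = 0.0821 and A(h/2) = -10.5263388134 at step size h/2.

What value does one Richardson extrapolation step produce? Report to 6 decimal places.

-10.516148

Error is O(h^2); halving h shrinks it by 2^2 = 4.
Top: 4(-10.5263388134) − (-10.5569111933) = -31.5484440603
Denominator 4 − 1 = 3.
(4*(-10.5263388134) − (-10.5569111933))/(4 − 1) = -10.5161480201
Gap between inputs: 3.057e-02; correction applied: +0.0101907933.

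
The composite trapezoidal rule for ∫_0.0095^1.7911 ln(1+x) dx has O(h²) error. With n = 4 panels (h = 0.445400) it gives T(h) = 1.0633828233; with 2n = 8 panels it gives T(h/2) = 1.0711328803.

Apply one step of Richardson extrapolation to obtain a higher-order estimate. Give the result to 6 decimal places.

1.073716

r = 2: numerator weight 4, denominator 3.
Difference of the inputs: 1.0711328803 − 1.0633828233 = 0.0077500570
Correction (A(h/2) − A(h))/(4 − 1) = 0.0077500570/3 = 0.0025833523
R = 1.0711328803 + 0.0025833523 = 1.0737162326
Gap between inputs: 7.750e-03; correction applied: +0.0025833523.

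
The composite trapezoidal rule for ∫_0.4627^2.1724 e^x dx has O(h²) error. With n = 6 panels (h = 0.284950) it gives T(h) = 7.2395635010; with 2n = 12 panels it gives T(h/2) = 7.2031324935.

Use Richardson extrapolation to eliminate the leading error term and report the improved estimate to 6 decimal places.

Method order is 2; weight 2^2 = 4.
A(h/2) − A(h) = 7.2031324935 − 7.2395635010 = -0.0364310075
Divide by 2^2 − 1 = 3: (-0.0364310075)/3 = -0.0121436692
R = 7.2031324935 − 0.0121436692 = 7.1909888243

7.190989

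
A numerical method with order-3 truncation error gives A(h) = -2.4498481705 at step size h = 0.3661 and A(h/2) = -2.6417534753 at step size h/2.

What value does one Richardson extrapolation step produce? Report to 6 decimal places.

r = 3: numerator weight 8, denominator 7.
Numerator 8 × A(h/2) − A(h) = 8 × (-2.6417534753) − (-2.4498481705) = -18.6841796319
Denominator 8 − 1 = 7.
(-18.6841796319) ÷ 7 = -2.6691685188
Correction |R − A(h/2)| = 2.742e-02; gap |A(h/2) − A(h)| = 1.919e-01.

-2.669169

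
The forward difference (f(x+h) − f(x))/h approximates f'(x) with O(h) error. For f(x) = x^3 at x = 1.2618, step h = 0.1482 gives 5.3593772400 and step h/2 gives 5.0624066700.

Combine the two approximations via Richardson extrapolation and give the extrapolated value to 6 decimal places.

4.765436

r = 1: numerator weight 2, denominator 1.
Difference of the inputs: 5.0624066700 − 5.3593772400 = -0.2969705700
Divide by 2^1 − 1 = 1: (-0.2969705700)/1 = -0.2969705700
R = 5.0624066700 − 0.2969705700 = 4.7654361000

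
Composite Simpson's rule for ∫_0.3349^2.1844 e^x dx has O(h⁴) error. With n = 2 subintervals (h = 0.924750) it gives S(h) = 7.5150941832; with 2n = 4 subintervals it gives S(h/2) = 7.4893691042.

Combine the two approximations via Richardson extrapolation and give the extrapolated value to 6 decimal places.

Method order is 4; weight 2^4 = 16.
Numerator 16 × A(h/2) − A(h) = 16 × 7.4893691042 − 7.5150941832 = 112.3148114840
(16 × 7.4893691042 − 7.5150941832)/(16 − 1) = 7.4876540989
Correction |R − A(h/2)| = 1.715e-03; gap |A(h/2) − A(h)| = 2.573e-02.

7.487654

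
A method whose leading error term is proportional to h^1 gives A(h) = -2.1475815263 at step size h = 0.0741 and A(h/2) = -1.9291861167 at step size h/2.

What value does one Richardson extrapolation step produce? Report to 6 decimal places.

Method order is 1; weight 2^1 = 2.
Numerator 2 × A(h/2) − A(h) = 2 × (-1.9291861167) − (-2.1475815263) = -1.7107907071
Denominator 2 − 1 = 1.
(2 × (-1.9291861167) − (-2.1475815263))/(2 − 1) = -1.7107907071

-1.710791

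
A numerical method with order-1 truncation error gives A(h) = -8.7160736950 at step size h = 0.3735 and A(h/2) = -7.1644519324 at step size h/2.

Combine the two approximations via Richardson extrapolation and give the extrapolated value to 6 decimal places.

With r = 1 the leading error scales as h^1, so the weight is 2^1 = 2.
2·(-7.1644519324) = -14.3289038648; subtract (-8.7160736950) → -5.6128301698
Denominator 2 − 1 = 1.
Result: -5.6128301698

-5.612830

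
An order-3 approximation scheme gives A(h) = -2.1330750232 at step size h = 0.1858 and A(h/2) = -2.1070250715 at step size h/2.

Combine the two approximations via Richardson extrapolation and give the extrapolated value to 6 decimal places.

Order 3 gives 2^r = 8 and 2^r − 1 = 7.
Weighted: (-16.8562005720) − (-2.1330750232) = -14.7231255488
Divide by 2^3 − 1 = 7.
Result: -2.1033036498
Correction |R − A(h/2)| = 3.721e-03; gap |A(h/2) − A(h)| = 2.605e-02.

-2.103304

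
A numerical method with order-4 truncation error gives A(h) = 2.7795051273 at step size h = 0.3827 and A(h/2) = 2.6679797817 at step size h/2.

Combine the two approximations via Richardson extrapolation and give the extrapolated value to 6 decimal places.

2.660545

The method has order 4: 2^4 = 16.
Numerator 16·A(h/2) − A(h) = 16·2.6679797817 − 2.7795051273 = 39.9081713799
(16·2.6679797817 − 2.7795051273)/(16 − 1) = 2.6605447587
Gap between inputs: 1.115e-01; correction applied: −0.0074350230.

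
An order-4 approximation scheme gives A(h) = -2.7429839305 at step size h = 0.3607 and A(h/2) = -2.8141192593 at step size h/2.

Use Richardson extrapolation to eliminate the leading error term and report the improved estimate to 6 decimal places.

Order 4 gives 2^r = 16 and 2^r − 1 = 15.
16 × (-2.8141192593) = -45.0259081488; (-45.0259081488) − (-2.7429839305) = -42.2829242183
Extrapolated: (-42.2829242183) / 15 = -2.8188616146

-2.818862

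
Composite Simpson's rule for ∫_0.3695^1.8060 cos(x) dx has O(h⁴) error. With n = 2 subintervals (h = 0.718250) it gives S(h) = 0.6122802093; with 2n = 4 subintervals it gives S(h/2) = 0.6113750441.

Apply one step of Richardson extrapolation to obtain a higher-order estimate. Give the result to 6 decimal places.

0.611315

Error is O(h^4); halving h shrinks it by 2^4 = 16.
2^4×A(h/2) = 9.7820007056; minus A(h) gives 9.1697204963.
9.1697204963 ÷ 15 = 0.6113146998
Correction |R − A(h/2)| = 6.034e-05; gap |A(h/2) − A(h)| = 9.052e-04.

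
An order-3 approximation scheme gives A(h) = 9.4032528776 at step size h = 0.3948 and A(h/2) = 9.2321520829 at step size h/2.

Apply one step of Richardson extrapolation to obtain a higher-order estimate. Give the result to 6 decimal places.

9.207709

Error is O(h^3); halving h shrinks it by 2^3 = 8.
8·9.2321520829 = 73.8572166632; 73.8572166632 − 9.4032528776 = 64.4539637856
Extrapolated: 64.4539637856 / 7 = 9.2077091122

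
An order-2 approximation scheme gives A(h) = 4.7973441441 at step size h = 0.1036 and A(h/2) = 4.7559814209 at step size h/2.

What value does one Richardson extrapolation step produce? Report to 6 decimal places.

4.742194

r = 2: numerator weight 4, denominator 3.
2^2×A(h/2) = 19.0239256836; minus A(h) gives 14.2265815395.
R = 14.2265815395/3 = 4.7421938465
Correction |R − A(h/2)| = 1.379e-02; gap |A(h/2) − A(h)| = 4.136e-02.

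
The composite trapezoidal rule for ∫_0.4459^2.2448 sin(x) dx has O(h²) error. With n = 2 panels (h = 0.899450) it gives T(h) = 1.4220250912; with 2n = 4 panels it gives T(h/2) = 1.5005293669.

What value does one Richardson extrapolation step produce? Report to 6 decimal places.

1.526697

r = 2: numerator weight 4, denominator 3.
2^2·A(h/2) = 6.0021174676; minus A(h) gives 4.5800923764.
Denominator 4 − 1 = 3.
(4·1.5005293669 − 1.4220250912)/(4 − 1) = 1.5266974588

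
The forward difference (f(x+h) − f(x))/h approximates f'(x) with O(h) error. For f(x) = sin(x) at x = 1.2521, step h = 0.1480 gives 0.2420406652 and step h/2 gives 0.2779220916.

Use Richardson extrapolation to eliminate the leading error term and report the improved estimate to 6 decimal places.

0.313804

Leading term ∝ h^1; use weight 2 = 2^1.
Numerator 2×A(h/2) − A(h) = 2×0.2779220916 − 0.2420406652 = 0.3138035180
Extrapolated: 0.3138035180 / 1 = 0.3138035180
Correction |R − A(h/2)| = 3.588e-02; gap |A(h/2) − A(h)| = 3.588e-02.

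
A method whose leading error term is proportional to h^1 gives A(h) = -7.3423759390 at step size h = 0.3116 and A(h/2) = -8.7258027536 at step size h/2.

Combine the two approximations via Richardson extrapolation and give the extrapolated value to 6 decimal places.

Method order is 1; weight 2^1 = 2.
Weighted: (-17.4516055072) − (-7.3423759390) = -10.1092295682
Denominator 2 − 1 = 1.
Result: -10.1092295682
Shift from A(h/2): −1.3834268146.

-10.109230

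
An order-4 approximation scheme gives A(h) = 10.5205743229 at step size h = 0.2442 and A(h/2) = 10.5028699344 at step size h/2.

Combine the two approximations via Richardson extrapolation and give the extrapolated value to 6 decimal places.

10.501690

The method has order 4: 2^4 = 16.
16·10.5028699344 − 10.5205743229 = 157.5253446275
(16·10.5028699344 − 10.5205743229)/(16 − 1) = 10.5016896418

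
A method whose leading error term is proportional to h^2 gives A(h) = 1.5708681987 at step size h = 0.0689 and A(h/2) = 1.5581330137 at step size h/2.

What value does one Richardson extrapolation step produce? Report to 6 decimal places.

1.553888

With r = 2 the leading error scales as h^2, so the weight is 2^2 = 4.
Numerator 4×A(h/2) − A(h) = 4×1.5581330137 − 1.5708681987 = 4.6616638561
R = 4.6616638561/3 = 1.5538879520
Shift from A(h/2): −0.0042450617.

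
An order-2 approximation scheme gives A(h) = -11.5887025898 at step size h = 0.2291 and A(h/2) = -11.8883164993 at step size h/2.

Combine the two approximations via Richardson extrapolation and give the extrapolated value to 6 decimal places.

-11.988188

Error is O(h^2); halving h shrinks it by 2^2 = 4.
Numerator 4*A(h/2) − A(h) = 4*(-11.8883164993) − (-11.5887025898) = -35.9645634074
Denominator 4 − 1 = 3.
Result: -11.9881878025
Gap between inputs: 2.996e-01; correction applied: −0.0998713032.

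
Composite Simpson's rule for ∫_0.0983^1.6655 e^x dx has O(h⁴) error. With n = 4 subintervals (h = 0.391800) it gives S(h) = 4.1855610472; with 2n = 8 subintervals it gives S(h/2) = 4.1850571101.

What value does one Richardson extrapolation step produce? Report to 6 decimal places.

r = 4: numerator weight 16, denominator 15.
2^4×A(h/2) = 66.9609137616; minus A(h) gives 62.7753527144.
Divide by 2^4 − 1 = 15.
So the Richardson estimate is 4.1850235143.
Gap between inputs: 5.039e-04; correction applied: −0.0000335958.

4.185024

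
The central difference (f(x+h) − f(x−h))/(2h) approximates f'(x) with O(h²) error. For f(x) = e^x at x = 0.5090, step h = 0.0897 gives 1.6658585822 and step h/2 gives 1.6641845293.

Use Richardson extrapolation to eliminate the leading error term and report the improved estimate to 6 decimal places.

Leading term ∝ h^2; use weight 4 = 2^2.
A(h/2) − A(h) = 1.6641845293 − 1.6658585822 = -0.0016740529
Correction (A(h/2) − A(h))/(4 − 1) = (-0.0016740529)/3 = -0.0005580176
R = A(h/2) + (A(h/2) − A(h))/3 = 1.6641845293 − 0.0005580176 = 1.6636265117

1.663627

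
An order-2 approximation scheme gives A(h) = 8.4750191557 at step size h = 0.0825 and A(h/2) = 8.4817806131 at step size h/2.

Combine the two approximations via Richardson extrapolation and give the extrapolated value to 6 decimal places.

Error is O(h^2); halving h shrinks it by 2^2 = 4.
4 × 8.4817806131 = 33.9271224524; 33.9271224524 − 8.4750191557 = 25.4521032967
(4 × 8.4817806131 − 8.4750191557)/(4 − 1) = 8.4840344322
Gap between inputs: 6.761e-03; correction applied: +0.0022538191.

8.484034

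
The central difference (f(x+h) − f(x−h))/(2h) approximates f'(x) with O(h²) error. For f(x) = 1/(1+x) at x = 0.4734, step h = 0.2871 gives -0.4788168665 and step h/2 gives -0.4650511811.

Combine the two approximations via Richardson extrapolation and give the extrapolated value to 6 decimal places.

-0.460463

r = 2: numerator weight 4, denominator 3.
4*(-0.4650511811) − (-0.4788168665) = -1.3813878579
Denominator 4 − 1 = 3.
Result: -0.4604626193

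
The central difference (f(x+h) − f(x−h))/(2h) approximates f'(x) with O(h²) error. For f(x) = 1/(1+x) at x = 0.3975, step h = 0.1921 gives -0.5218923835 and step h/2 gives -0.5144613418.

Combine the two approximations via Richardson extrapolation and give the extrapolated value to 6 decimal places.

Leading term ∝ h^2; use weight 4 = 2^2.
Top: 4(-0.5144613418) − (-0.5218923835) = -1.5359529837
(4·(-0.5144613418) − (-0.5218923835))/(4 − 1) = -0.5119843279

-0.511984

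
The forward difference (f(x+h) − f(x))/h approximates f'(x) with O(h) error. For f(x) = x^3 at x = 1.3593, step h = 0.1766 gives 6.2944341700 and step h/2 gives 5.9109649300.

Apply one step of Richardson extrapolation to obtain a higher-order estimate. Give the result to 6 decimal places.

5.527496

Error is O(h^1); halving h shrinks it by 2^1 = 2.
Difference of the inputs: 5.9109649300 − 6.2944341700 = -0.3834692400
Divide by 2^1 − 1 = 1: (-0.3834692400)/1 = -0.3834692400
R = 5.9109649300 − 0.3834692400 = 5.5274956900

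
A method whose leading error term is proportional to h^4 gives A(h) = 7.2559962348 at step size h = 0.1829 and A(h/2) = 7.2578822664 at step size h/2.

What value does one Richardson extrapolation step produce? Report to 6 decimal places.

7.258008

r = 4: numerator weight 16, denominator 15.
2^4 × A(h/2) = 116.1261162624; minus A(h) gives 108.8701200276.
Divide by 2^4 − 1 = 15.
108.8701200276 ÷ 15 = 7.2580080018
Gap between inputs: 1.886e-03; correction applied: +0.0001257354.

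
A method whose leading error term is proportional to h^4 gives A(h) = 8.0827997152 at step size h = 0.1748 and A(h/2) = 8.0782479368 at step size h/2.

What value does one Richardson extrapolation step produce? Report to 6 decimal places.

8.077944

r = 4: numerator weight 16, denominator 15.
Weighted: 129.2519669888 − 8.0827997152 = 121.1691672736
Denominator 16 − 1 = 15.
(16 × 8.0782479368 − 8.0827997152)/(16 − 1) = 8.0779444849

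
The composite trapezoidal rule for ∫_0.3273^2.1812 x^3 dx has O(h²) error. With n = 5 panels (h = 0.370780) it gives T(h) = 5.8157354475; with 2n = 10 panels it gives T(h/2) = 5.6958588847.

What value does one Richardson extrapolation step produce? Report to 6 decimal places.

5.655900

Order 2 gives 2^r = 4 and 2^r − 1 = 3.
A(h/2) − A(h) = 5.6958588847 − 5.8157354475 = -0.1198765628
Correction (A(h/2) − A(h))/(4 − 1) = (-0.1198765628)/3 = -0.0399588543
R = 5.6958588847 − 0.0399588543 = 5.6559000304
Shift from A(h/2): −0.0399588543.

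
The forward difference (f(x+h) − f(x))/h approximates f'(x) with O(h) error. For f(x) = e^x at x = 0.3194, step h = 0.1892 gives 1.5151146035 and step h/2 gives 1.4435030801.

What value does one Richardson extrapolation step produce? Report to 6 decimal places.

r = 1, so 2^r = 2.
Numerator 2*A(h/2) − A(h) = 2*1.4435030801 − 1.5151146035 = 1.3718915567
R = 1.3718915567/1 = 1.3718915567

1.371892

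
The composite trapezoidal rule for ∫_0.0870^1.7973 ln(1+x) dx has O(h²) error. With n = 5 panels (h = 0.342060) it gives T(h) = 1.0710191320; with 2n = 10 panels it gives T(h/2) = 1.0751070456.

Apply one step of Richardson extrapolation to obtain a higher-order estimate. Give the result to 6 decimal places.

1.076470

With r = 2 the leading error scales as h^2, so the weight is 2^2 = 4.
Difference of the inputs: 1.0751070456 − 1.0710191320 = 0.0040879136
Divide by 2^2 − 1 = 3: 0.0040879136/3 = 0.0013626379
R = 1.0751070456 + 0.0013626379 = 1.0764696835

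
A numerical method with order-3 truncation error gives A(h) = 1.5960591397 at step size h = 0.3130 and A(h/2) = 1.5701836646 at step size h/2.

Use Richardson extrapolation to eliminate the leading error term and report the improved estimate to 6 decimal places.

Error is O(h^3); halving h shrinks it by 2^3 = 8.
8×1.5701836646 − 1.5960591397 = 10.9654101771
(8×1.5701836646 − 1.5960591397)/(8 − 1) = 1.5664871682

1.566487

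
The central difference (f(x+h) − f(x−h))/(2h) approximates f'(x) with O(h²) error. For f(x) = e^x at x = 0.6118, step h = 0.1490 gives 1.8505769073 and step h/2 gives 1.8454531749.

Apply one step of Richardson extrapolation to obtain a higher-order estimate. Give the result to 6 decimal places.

1.843745

Leading term ∝ h^2; use weight 4 = 2^2.
4·1.8454531749 = 7.3818126996; 7.3818126996 − 1.8505769073 = 5.5312357923
(4·1.8454531749 − 1.8505769073)/(4 − 1) = 1.8437452641
Gap between inputs: 5.124e-03; correction applied: −0.0017079108.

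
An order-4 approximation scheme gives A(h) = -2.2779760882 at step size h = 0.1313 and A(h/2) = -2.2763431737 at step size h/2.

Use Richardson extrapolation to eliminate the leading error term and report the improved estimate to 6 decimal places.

Error is O(h^4); halving h shrinks it by 2^4 = 16.
16·(-2.2763431737) − (-2.2779760882) = -34.1435146910
R = (-34.1435146910)/15 = -2.2762343127

-2.276234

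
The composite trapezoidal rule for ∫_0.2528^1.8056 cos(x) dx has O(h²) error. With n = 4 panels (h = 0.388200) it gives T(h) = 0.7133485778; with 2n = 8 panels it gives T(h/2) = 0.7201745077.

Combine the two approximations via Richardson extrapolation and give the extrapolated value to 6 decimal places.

Leading term ∝ h^2; use weight 4 = 2^2.
Weighted: 2.8806980308 − 0.7133485778 = 2.1673494530
Divide by 2^2 − 1 = 3.
Result: 0.7224498177
Gap between inputs: 6.826e-03; correction applied: +0.0022753100.

0.722450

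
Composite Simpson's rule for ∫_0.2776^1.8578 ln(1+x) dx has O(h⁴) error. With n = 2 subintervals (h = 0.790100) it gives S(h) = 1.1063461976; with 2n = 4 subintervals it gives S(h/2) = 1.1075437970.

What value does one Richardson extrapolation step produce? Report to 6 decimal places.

1.107624

Leading term ∝ h^4; use weight 16 = 2^4.
Top: 16(1.1075437970) − (1.1063461976) = 16.6143545544
Divide by 2^4 − 1 = 15.
16.6143545544 ÷ 15 = 1.1076236370
Shift from A(h/2): +0.0000798400.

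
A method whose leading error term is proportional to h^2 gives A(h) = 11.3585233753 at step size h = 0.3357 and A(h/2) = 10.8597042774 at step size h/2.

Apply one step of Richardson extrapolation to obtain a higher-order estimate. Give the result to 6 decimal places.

Leading term ∝ h^2; use weight 4 = 2^2.
4*10.8597042774 = 43.4388171096; 43.4388171096 − 11.3585233753 = 32.0802937343
Divide by 2^2 − 1 = 3.
(4*10.8597042774 − 11.3585233753)/(4 − 1) = 10.6934312448

10.693431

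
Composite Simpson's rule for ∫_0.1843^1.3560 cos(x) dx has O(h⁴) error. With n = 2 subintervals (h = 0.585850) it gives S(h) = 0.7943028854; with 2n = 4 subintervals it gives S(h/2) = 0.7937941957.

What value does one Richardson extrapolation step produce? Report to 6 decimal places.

0.793760

With r = 4 the leading error scales as h^4, so the weight is 2^4 = 16.
2^4*A(h/2) = 12.7007071312; minus A(h) gives 11.9064042458.
Divide by 2^4 − 1 = 15.
Extrapolated: 11.9064042458 / 15 = 0.7937602831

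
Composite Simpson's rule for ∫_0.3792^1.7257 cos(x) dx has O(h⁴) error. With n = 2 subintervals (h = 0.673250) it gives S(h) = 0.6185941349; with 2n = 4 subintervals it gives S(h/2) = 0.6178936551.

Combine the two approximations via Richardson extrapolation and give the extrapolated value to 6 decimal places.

Leading term ∝ h^4; use weight 16 = 2^4.
Numerator 16*A(h/2) − A(h) = 16*0.6178936551 − 0.6185941349 = 9.2677043467
Extrapolated: 9.2677043467 / 15 = 0.6178469564
Shift from A(h/2): −0.0000466987.

0.617847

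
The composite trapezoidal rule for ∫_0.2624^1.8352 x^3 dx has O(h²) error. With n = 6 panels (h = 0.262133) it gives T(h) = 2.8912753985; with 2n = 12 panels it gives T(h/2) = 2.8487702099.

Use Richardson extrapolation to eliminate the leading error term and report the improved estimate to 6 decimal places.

2.834602

r = 2: numerator weight 4, denominator 3.
Numerator 4×A(h/2) − A(h) = 4×2.8487702099 − 2.8912753985 = 8.5038054411
Divide by 2^2 − 1 = 3.
(4×2.8487702099 − 2.8912753985)/(4 − 1) = 2.8346018137
Gap between inputs: 4.251e-02; correction applied: −0.0141683962.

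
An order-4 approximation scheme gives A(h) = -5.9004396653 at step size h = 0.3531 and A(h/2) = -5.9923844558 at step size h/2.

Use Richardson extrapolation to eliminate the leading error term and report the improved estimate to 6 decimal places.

The method has order 4: 2^4 = 16.
A(h/2) − A(h) = -5.9923844558 − (-5.9004396653) = -0.0919447905
Correction (A(h/2) − A(h))/(16 − 1) = (-0.0919447905)/15 = -0.0061296527
R = -5.9923844558 − 0.0061296527 = -5.9985141085
Correction |R − A(h/2)| = 6.130e-03; gap |A(h/2) − A(h)| = 9.194e-02.

-5.998514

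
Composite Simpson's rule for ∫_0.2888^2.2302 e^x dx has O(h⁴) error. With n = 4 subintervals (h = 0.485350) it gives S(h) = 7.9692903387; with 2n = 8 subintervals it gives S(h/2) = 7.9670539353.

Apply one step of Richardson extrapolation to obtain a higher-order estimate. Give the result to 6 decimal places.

With r = 4 the leading error scales as h^4, so the weight is 2^4 = 16.
16*7.9670539353 − 7.9692903387 = 119.5035726261
Divide by 2^4 − 1 = 15.
So the Richardson estimate is 7.9669048417.

7.966905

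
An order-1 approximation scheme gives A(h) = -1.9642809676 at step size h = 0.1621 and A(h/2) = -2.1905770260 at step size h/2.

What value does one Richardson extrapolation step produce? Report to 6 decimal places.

Leading term ∝ h^1; use weight 2 = 2^1.
Numerator 2×A(h/2) − A(h) = 2×(-2.1905770260) − (-1.9642809676) = -2.4168730844
Denominator 2 − 1 = 1.
Result: -2.4168730844
Gap between inputs: 2.263e-01; correction applied: −0.2262960584.

-2.416873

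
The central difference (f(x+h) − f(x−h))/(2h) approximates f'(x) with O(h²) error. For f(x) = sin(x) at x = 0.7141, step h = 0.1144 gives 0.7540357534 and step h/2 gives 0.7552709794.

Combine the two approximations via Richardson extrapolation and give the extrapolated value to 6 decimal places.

0.755683

The method has order 2: 2^2 = 4.
4*0.7552709794 − 0.7540357534 = 2.2670481642
R = 2.2670481642/3 = 0.7556827214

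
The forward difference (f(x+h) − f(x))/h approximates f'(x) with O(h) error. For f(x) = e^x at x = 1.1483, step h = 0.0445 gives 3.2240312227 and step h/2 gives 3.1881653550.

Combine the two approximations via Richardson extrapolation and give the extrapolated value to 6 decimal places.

The method has order 1: 2^1 = 2.
Numerator 2×A(h/2) − A(h) = 2×3.1881653550 − 3.2240312227 = 3.1522994873
3.1522994873 ÷ 1 = 3.1522994873
Shift from A(h/2): −0.0358658677.

3.152299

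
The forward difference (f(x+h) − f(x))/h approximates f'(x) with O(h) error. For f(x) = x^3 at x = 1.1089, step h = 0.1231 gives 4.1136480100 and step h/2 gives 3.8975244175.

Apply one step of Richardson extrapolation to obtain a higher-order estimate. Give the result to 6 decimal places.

r = 1, so 2^r = 2.
Difference of the inputs: 3.8975244175 − 4.1136480100 = -0.2161235925
Correction (A(h/2) − A(h))/(2 − 1) = (-0.2161235925)/1 = -0.2161235925
R = A(h/2) + (A(h/2) − A(h))/1 = 3.8975244175 − 0.2161235925 = 3.6814008250
Correction |R − A(h/2)| = 2.161e-01; gap |A(h/2) − A(h)| = 2.161e-01.

3.681401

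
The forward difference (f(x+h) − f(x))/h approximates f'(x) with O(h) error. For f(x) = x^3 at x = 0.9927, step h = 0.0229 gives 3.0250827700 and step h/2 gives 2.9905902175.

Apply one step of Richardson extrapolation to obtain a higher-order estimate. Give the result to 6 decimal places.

Error is O(h^1); halving h shrinks it by 2^1 = 2.
2*2.9905902175 − 3.0250827700 = 2.9560976650
(2*2.9905902175 − 3.0250827700)/(2 − 1) = 2.9560976650

2.956098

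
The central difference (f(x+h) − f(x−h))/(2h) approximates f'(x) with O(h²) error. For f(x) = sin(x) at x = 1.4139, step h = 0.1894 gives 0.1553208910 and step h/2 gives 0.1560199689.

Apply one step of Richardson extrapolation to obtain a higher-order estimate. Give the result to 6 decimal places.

Order 2 gives 2^r = 4 and 2^r − 1 = 3.
4·0.1560199689 − 0.1553208910 = 0.4687589846
Denominator 4 − 1 = 3.
Result: 0.1562529949

0.156253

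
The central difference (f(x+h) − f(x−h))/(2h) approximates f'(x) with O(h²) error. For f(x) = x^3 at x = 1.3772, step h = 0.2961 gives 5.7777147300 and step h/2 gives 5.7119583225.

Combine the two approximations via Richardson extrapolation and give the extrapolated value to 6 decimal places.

Error is O(h^2); halving h shrinks it by 2^2 = 4.
2^2×A(h/2) = 22.8478332900; minus A(h) gives 17.0701185600.
(4×5.7119583225 − 5.7777147300)/(4 − 1) = 5.6900395200

5.690040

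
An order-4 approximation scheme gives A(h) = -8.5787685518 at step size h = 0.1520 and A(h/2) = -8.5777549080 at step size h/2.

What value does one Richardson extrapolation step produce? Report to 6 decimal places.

r = 4: numerator weight 16, denominator 15.
2^4×A(h/2) = -137.2440785280; minus A(h) gives -128.6653099762.
Divide by 2^4 − 1 = 15.
So the Richardson estimate is -8.5776873317.
Gap between inputs: 1.014e-03; correction applied: +0.0000675763.

-8.577687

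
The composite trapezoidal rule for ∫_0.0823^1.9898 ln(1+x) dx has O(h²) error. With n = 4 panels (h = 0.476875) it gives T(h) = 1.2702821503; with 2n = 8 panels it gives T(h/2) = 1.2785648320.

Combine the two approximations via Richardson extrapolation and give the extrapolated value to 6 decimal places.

1.281326

r = 2: numerator weight 4, denominator 3.
4 × 1.2785648320 − 1.2702821503 = 3.8439771777
(4 × 1.2785648320 − 1.2702821503)/(4 − 1) = 1.2813257259
Gap between inputs: 8.283e-03; correction applied: +0.0027608939.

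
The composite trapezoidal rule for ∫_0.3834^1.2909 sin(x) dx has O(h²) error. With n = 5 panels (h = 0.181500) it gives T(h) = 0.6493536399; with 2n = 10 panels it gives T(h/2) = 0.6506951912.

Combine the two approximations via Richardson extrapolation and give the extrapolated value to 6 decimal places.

r = 2: numerator weight 4, denominator 3.
2^2*A(h/2) = 2.6027807648; minus A(h) gives 1.9534271249.
R = 1.9534271249/3 = 0.6511423750
Gap between inputs: 1.342e-03; correction applied: +0.0004471838.

0.651142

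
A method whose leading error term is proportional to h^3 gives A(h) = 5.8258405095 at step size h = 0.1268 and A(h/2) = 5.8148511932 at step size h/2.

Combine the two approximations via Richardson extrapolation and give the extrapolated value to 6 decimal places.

The method has order 3: 2^3 = 8.
A(h/2) − A(h) = 5.8148511932 − 5.8258405095 = -0.0109893163
Divide by 2^3 − 1 = 7: (-0.0109893163)/7 = -0.0015699023
R = A(h/2) + (A(h/2) − A(h))/7 = 5.8148511932 − 0.0015699023 = 5.8132812909

5.813281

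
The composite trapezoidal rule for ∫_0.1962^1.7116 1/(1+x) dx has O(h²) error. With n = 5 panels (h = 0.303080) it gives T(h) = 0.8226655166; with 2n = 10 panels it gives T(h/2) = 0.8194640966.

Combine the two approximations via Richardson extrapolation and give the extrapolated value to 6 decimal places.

Error is O(h^2); halving h shrinks it by 2^2 = 4.
4*0.8194640966 − 0.8226655166 = 2.4551908698
(4*0.8194640966 − 0.8226655166)/(4 − 1) = 0.8183969566
Shift from A(h/2): −0.0010671400.

0.818397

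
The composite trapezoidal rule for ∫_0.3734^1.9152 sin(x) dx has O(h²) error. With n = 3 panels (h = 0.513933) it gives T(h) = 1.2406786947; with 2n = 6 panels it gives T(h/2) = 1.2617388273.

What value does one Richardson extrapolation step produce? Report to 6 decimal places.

1.268759

Method order is 2; weight 2^2 = 4.
4 × 1.2617388273 = 5.0469553092; subtract 1.2406786947 → 3.8062766145
3.8062766145 ÷ 3 = 1.2687588715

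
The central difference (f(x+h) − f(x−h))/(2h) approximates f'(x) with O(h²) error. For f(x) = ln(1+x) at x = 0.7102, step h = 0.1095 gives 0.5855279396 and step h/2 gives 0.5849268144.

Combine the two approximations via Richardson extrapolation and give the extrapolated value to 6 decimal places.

0.584726

The method has order 2: 2^2 = 4.
Numerator 4 × A(h/2) − A(h) = 4 × 0.5849268144 − 0.5855279396 = 1.7541793180
(4 × 0.5849268144 − 0.5855279396)/(4 − 1) = 0.5847264393
Gap between inputs: 6.011e-04; correction applied: −0.0002003751.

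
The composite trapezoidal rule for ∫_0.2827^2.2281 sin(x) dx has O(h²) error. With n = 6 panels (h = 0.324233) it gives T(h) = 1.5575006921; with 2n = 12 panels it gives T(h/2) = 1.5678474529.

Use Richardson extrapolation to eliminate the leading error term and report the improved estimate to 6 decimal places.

With r = 2 the leading error scales as h^2, so the weight is 2^2 = 4.
4×1.5678474529 − 1.5575006921 = 4.7138891195
4.7138891195 ÷ 3 = 1.5712963732
Correction |R − A(h/2)| = 3.449e-03; gap |A(h/2) − A(h)| = 1.035e-02.

1.571296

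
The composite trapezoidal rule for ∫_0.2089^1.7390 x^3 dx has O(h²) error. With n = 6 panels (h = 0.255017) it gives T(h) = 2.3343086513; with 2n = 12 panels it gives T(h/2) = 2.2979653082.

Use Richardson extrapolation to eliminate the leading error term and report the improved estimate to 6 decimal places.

2.285851

Error is O(h^2); halving h shrinks it by 2^2 = 4.
Numerator 4 × A(h/2) − A(h) = 4 × 2.2979653082 − 2.3343086513 = 6.8575525815
Denominator 4 − 1 = 3.
Extrapolated: 6.8575525815 / 3 = 2.2858508605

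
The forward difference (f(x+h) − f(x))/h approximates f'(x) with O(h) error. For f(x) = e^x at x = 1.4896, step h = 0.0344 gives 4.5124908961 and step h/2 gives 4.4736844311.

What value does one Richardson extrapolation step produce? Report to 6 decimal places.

4.434878

r = 1: numerator weight 2, denominator 1.
2 × 4.4736844311 − 4.5124908961 = 4.4348779661
Divide by 2^1 − 1 = 1.
Result: 4.4348779661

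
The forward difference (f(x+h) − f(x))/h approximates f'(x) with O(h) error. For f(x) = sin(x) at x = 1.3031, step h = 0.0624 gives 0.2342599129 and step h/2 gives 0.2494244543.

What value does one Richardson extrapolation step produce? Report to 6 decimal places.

0.264589

Order 1 gives 2^r = 2 and 2^r − 1 = 1.
2×0.2494244543 = 0.4988489086; subtract 0.2342599129 → 0.2645889957
Divide by 2^1 − 1 = 1.
R = 0.2645889957/1 = 0.2645889957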